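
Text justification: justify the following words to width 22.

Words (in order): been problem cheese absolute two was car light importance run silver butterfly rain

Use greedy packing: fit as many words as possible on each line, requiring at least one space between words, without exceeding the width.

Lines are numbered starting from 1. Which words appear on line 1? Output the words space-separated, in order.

Line 1: ['been', 'problem', 'cheese'] (min_width=19, slack=3)
Line 2: ['absolute', 'two', 'was', 'car'] (min_width=20, slack=2)
Line 3: ['light', 'importance', 'run'] (min_width=20, slack=2)
Line 4: ['silver', 'butterfly', 'rain'] (min_width=21, slack=1)

Answer: been problem cheese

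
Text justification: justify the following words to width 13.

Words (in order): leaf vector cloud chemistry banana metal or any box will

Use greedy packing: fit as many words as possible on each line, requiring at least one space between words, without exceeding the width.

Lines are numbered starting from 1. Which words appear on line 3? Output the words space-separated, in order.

Answer: chemistry

Derivation:
Line 1: ['leaf', 'vector'] (min_width=11, slack=2)
Line 2: ['cloud'] (min_width=5, slack=8)
Line 3: ['chemistry'] (min_width=9, slack=4)
Line 4: ['banana', 'metal'] (min_width=12, slack=1)
Line 5: ['or', 'any', 'box'] (min_width=10, slack=3)
Line 6: ['will'] (min_width=4, slack=9)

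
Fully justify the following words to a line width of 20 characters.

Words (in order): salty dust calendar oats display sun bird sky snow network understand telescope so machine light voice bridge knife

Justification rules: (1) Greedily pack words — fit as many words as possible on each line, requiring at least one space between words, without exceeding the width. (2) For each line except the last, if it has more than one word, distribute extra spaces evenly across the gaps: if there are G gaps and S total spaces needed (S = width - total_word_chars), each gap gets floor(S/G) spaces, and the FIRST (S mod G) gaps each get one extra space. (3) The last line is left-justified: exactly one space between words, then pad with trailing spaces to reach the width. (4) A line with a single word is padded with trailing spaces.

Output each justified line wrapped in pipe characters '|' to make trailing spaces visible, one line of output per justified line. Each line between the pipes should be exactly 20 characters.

Answer: |salty  dust calendar|
|oats   display   sun|
|bird     sky    snow|
|network   understand|
|telescope so machine|
|light  voice  bridge|
|knife               |

Derivation:
Line 1: ['salty', 'dust', 'calendar'] (min_width=19, slack=1)
Line 2: ['oats', 'display', 'sun'] (min_width=16, slack=4)
Line 3: ['bird', 'sky', 'snow'] (min_width=13, slack=7)
Line 4: ['network', 'understand'] (min_width=18, slack=2)
Line 5: ['telescope', 'so', 'machine'] (min_width=20, slack=0)
Line 6: ['light', 'voice', 'bridge'] (min_width=18, slack=2)
Line 7: ['knife'] (min_width=5, slack=15)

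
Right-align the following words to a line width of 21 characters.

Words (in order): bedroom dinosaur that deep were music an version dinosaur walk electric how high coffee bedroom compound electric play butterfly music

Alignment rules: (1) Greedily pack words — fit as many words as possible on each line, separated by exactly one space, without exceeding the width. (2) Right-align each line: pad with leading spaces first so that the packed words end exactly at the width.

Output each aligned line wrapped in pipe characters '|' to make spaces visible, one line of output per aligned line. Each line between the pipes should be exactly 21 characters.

Answer: |bedroom dinosaur that|
|   deep were music an|
|version dinosaur walk|
|    electric how high|
|       coffee bedroom|
|    compound electric|
| play butterfly music|

Derivation:
Line 1: ['bedroom', 'dinosaur', 'that'] (min_width=21, slack=0)
Line 2: ['deep', 'were', 'music', 'an'] (min_width=18, slack=3)
Line 3: ['version', 'dinosaur', 'walk'] (min_width=21, slack=0)
Line 4: ['electric', 'how', 'high'] (min_width=17, slack=4)
Line 5: ['coffee', 'bedroom'] (min_width=14, slack=7)
Line 6: ['compound', 'electric'] (min_width=17, slack=4)
Line 7: ['play', 'butterfly', 'music'] (min_width=20, slack=1)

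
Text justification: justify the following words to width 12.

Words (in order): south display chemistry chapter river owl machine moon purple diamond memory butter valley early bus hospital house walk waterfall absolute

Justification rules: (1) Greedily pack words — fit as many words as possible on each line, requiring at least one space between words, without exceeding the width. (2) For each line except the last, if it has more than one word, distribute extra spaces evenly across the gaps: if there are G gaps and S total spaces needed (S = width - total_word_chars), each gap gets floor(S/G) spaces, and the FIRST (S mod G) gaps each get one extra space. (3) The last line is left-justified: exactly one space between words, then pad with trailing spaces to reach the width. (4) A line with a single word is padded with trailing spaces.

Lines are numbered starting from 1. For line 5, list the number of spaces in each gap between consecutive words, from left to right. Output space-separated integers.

Line 1: ['south'] (min_width=5, slack=7)
Line 2: ['display'] (min_width=7, slack=5)
Line 3: ['chemistry'] (min_width=9, slack=3)
Line 4: ['chapter'] (min_width=7, slack=5)
Line 5: ['river', 'owl'] (min_width=9, slack=3)
Line 6: ['machine', 'moon'] (min_width=12, slack=0)
Line 7: ['purple'] (min_width=6, slack=6)
Line 8: ['diamond'] (min_width=7, slack=5)
Line 9: ['memory'] (min_width=6, slack=6)
Line 10: ['butter'] (min_width=6, slack=6)
Line 11: ['valley', 'early'] (min_width=12, slack=0)
Line 12: ['bus', 'hospital'] (min_width=12, slack=0)
Line 13: ['house', 'walk'] (min_width=10, slack=2)
Line 14: ['waterfall'] (min_width=9, slack=3)
Line 15: ['absolute'] (min_width=8, slack=4)

Answer: 4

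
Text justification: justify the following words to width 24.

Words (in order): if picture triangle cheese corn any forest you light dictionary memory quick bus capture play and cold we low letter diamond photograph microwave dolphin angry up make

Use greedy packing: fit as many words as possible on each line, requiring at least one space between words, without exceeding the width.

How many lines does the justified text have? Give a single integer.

Answer: 8

Derivation:
Line 1: ['if', 'picture', 'triangle'] (min_width=19, slack=5)
Line 2: ['cheese', 'corn', 'any', 'forest'] (min_width=22, slack=2)
Line 3: ['you', 'light', 'dictionary'] (min_width=20, slack=4)
Line 4: ['memory', 'quick', 'bus', 'capture'] (min_width=24, slack=0)
Line 5: ['play', 'and', 'cold', 'we', 'low'] (min_width=20, slack=4)
Line 6: ['letter', 'diamond'] (min_width=14, slack=10)
Line 7: ['photograph', 'microwave'] (min_width=20, slack=4)
Line 8: ['dolphin', 'angry', 'up', 'make'] (min_width=21, slack=3)
Total lines: 8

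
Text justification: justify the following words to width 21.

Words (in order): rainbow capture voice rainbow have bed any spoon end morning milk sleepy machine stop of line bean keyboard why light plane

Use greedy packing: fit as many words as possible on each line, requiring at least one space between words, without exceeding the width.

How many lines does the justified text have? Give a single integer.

Answer: 7

Derivation:
Line 1: ['rainbow', 'capture', 'voice'] (min_width=21, slack=0)
Line 2: ['rainbow', 'have', 'bed', 'any'] (min_width=20, slack=1)
Line 3: ['spoon', 'end', 'morning'] (min_width=17, slack=4)
Line 4: ['milk', 'sleepy', 'machine'] (min_width=19, slack=2)
Line 5: ['stop', 'of', 'line', 'bean'] (min_width=17, slack=4)
Line 6: ['keyboard', 'why', 'light'] (min_width=18, slack=3)
Line 7: ['plane'] (min_width=5, slack=16)
Total lines: 7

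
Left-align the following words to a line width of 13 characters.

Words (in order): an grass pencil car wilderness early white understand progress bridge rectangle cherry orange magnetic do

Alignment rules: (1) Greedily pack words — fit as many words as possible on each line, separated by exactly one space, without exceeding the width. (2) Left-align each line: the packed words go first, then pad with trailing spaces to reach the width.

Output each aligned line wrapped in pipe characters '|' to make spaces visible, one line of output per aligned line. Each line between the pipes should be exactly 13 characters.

Line 1: ['an', 'grass'] (min_width=8, slack=5)
Line 2: ['pencil', 'car'] (min_width=10, slack=3)
Line 3: ['wilderness'] (min_width=10, slack=3)
Line 4: ['early', 'white'] (min_width=11, slack=2)
Line 5: ['understand'] (min_width=10, slack=3)
Line 6: ['progress'] (min_width=8, slack=5)
Line 7: ['bridge'] (min_width=6, slack=7)
Line 8: ['rectangle'] (min_width=9, slack=4)
Line 9: ['cherry', 'orange'] (min_width=13, slack=0)
Line 10: ['magnetic', 'do'] (min_width=11, slack=2)

Answer: |an grass     |
|pencil car   |
|wilderness   |
|early white  |
|understand   |
|progress     |
|bridge       |
|rectangle    |
|cherry orange|
|magnetic do  |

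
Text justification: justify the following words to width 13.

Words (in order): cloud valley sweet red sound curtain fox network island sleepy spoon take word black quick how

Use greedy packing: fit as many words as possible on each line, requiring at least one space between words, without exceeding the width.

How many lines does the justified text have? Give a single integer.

Line 1: ['cloud', 'valley'] (min_width=12, slack=1)
Line 2: ['sweet', 'red'] (min_width=9, slack=4)
Line 3: ['sound', 'curtain'] (min_width=13, slack=0)
Line 4: ['fox', 'network'] (min_width=11, slack=2)
Line 5: ['island', 'sleepy'] (min_width=13, slack=0)
Line 6: ['spoon', 'take'] (min_width=10, slack=3)
Line 7: ['word', 'black'] (min_width=10, slack=3)
Line 8: ['quick', 'how'] (min_width=9, slack=4)
Total lines: 8

Answer: 8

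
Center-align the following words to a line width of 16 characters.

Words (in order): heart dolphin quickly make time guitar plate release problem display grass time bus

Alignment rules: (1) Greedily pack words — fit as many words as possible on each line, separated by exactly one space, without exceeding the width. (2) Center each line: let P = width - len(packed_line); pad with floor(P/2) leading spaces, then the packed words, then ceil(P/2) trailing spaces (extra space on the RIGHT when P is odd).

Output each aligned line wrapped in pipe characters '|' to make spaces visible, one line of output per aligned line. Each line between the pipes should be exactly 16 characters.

Line 1: ['heart', 'dolphin'] (min_width=13, slack=3)
Line 2: ['quickly', 'make'] (min_width=12, slack=4)
Line 3: ['time', 'guitar'] (min_width=11, slack=5)
Line 4: ['plate', 'release'] (min_width=13, slack=3)
Line 5: ['problem', 'display'] (min_width=15, slack=1)
Line 6: ['grass', 'time', 'bus'] (min_width=14, slack=2)

Answer: | heart dolphin  |
|  quickly make  |
|  time guitar   |
| plate release  |
|problem display |
| grass time bus |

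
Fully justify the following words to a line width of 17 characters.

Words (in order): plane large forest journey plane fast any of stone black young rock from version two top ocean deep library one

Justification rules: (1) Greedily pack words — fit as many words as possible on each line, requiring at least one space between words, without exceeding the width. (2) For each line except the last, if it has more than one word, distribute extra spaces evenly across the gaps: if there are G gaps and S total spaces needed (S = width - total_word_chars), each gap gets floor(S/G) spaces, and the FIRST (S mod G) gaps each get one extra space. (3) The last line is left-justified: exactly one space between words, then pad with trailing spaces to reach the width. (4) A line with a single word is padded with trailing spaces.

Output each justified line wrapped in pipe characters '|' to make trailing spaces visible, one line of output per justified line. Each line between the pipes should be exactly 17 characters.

Line 1: ['plane', 'large'] (min_width=11, slack=6)
Line 2: ['forest', 'journey'] (min_width=14, slack=3)
Line 3: ['plane', 'fast', 'any', 'of'] (min_width=17, slack=0)
Line 4: ['stone', 'black', 'young'] (min_width=17, slack=0)
Line 5: ['rock', 'from', 'version'] (min_width=17, slack=0)
Line 6: ['two', 'top', 'ocean'] (min_width=13, slack=4)
Line 7: ['deep', 'library', 'one'] (min_width=16, slack=1)

Answer: |plane       large|
|forest    journey|
|plane fast any of|
|stone black young|
|rock from version|
|two   top   ocean|
|deep library one |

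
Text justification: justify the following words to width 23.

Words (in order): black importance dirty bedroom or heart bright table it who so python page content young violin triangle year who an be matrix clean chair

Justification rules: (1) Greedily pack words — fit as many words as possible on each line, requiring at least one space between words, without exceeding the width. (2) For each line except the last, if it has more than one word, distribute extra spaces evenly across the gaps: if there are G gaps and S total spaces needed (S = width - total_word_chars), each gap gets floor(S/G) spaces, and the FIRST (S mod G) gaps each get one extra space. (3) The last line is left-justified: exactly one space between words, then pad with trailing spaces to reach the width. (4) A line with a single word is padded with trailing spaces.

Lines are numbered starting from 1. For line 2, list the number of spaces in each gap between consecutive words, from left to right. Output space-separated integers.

Line 1: ['black', 'importance', 'dirty'] (min_width=22, slack=1)
Line 2: ['bedroom', 'or', 'heart', 'bright'] (min_width=23, slack=0)
Line 3: ['table', 'it', 'who', 'so', 'python'] (min_width=22, slack=1)
Line 4: ['page', 'content', 'young'] (min_width=18, slack=5)
Line 5: ['violin', 'triangle', 'year'] (min_width=20, slack=3)
Line 6: ['who', 'an', 'be', 'matrix', 'clean'] (min_width=22, slack=1)
Line 7: ['chair'] (min_width=5, slack=18)

Answer: 1 1 1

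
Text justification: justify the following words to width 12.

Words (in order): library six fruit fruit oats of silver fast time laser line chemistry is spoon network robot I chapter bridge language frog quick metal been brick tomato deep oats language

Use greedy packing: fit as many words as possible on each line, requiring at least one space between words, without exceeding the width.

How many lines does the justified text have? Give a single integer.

Line 1: ['library', 'six'] (min_width=11, slack=1)
Line 2: ['fruit', 'fruit'] (min_width=11, slack=1)
Line 3: ['oats', 'of'] (min_width=7, slack=5)
Line 4: ['silver', 'fast'] (min_width=11, slack=1)
Line 5: ['time', 'laser'] (min_width=10, slack=2)
Line 6: ['line'] (min_width=4, slack=8)
Line 7: ['chemistry', 'is'] (min_width=12, slack=0)
Line 8: ['spoon'] (min_width=5, slack=7)
Line 9: ['network'] (min_width=7, slack=5)
Line 10: ['robot', 'I'] (min_width=7, slack=5)
Line 11: ['chapter'] (min_width=7, slack=5)
Line 12: ['bridge'] (min_width=6, slack=6)
Line 13: ['language'] (min_width=8, slack=4)
Line 14: ['frog', 'quick'] (min_width=10, slack=2)
Line 15: ['metal', 'been'] (min_width=10, slack=2)
Line 16: ['brick', 'tomato'] (min_width=12, slack=0)
Line 17: ['deep', 'oats'] (min_width=9, slack=3)
Line 18: ['language'] (min_width=8, slack=4)
Total lines: 18

Answer: 18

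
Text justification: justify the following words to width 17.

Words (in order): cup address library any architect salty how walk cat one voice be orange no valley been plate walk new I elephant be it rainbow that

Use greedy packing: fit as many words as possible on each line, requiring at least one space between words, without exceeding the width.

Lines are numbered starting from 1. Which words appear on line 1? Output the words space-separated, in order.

Line 1: ['cup', 'address'] (min_width=11, slack=6)
Line 2: ['library', 'any'] (min_width=11, slack=6)
Line 3: ['architect', 'salty'] (min_width=15, slack=2)
Line 4: ['how', 'walk', 'cat', 'one'] (min_width=16, slack=1)
Line 5: ['voice', 'be', 'orange'] (min_width=15, slack=2)
Line 6: ['no', 'valley', 'been'] (min_width=14, slack=3)
Line 7: ['plate', 'walk', 'new', 'I'] (min_width=16, slack=1)
Line 8: ['elephant', 'be', 'it'] (min_width=14, slack=3)
Line 9: ['rainbow', 'that'] (min_width=12, slack=5)

Answer: cup address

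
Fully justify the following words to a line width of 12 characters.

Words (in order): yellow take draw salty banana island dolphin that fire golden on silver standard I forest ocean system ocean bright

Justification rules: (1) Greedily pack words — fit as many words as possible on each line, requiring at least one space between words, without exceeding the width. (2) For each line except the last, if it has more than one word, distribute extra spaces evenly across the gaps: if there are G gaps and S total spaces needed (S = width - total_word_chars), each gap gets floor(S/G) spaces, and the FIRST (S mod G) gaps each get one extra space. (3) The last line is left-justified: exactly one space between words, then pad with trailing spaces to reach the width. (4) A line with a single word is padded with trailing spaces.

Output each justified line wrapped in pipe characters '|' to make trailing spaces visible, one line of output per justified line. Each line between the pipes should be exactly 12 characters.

Answer: |yellow  take|
|draw   salty|
|banana      |
|island      |
|dolphin that|
|fire  golden|
|on    silver|
|standard   I|
|forest ocean|
|system ocean|
|bright      |

Derivation:
Line 1: ['yellow', 'take'] (min_width=11, slack=1)
Line 2: ['draw', 'salty'] (min_width=10, slack=2)
Line 3: ['banana'] (min_width=6, slack=6)
Line 4: ['island'] (min_width=6, slack=6)
Line 5: ['dolphin', 'that'] (min_width=12, slack=0)
Line 6: ['fire', 'golden'] (min_width=11, slack=1)
Line 7: ['on', 'silver'] (min_width=9, slack=3)
Line 8: ['standard', 'I'] (min_width=10, slack=2)
Line 9: ['forest', 'ocean'] (min_width=12, slack=0)
Line 10: ['system', 'ocean'] (min_width=12, slack=0)
Line 11: ['bright'] (min_width=6, slack=6)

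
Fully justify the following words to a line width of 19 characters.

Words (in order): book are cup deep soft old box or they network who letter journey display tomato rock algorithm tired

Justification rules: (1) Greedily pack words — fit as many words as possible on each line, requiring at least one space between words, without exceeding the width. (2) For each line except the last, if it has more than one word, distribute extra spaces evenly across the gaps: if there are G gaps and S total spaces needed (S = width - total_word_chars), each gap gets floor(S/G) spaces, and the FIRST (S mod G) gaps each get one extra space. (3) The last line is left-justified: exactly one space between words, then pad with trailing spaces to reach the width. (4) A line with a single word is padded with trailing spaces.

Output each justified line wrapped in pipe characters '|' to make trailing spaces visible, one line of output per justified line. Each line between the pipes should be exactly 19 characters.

Line 1: ['book', 'are', 'cup', 'deep'] (min_width=17, slack=2)
Line 2: ['soft', 'old', 'box', 'or'] (min_width=15, slack=4)
Line 3: ['they', 'network', 'who'] (min_width=16, slack=3)
Line 4: ['letter', 'journey'] (min_width=14, slack=5)
Line 5: ['display', 'tomato', 'rock'] (min_width=19, slack=0)
Line 6: ['algorithm', 'tired'] (min_width=15, slack=4)

Answer: |book  are  cup deep|
|soft   old  box  or|
|they   network  who|
|letter      journey|
|display tomato rock|
|algorithm tired    |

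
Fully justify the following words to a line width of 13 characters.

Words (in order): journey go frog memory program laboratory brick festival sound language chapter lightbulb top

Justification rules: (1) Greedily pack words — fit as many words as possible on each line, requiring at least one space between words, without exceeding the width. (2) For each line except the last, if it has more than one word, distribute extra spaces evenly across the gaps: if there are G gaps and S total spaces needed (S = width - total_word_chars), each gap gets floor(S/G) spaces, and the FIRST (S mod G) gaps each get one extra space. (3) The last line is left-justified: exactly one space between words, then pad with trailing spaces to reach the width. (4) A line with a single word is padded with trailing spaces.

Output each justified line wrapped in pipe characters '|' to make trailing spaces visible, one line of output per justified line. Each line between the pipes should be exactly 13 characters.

Answer: |journey    go|
|frog   memory|
|program      |
|laboratory   |
|brick        |
|festival     |
|sound        |
|language     |
|chapter      |
|lightbulb top|

Derivation:
Line 1: ['journey', 'go'] (min_width=10, slack=3)
Line 2: ['frog', 'memory'] (min_width=11, slack=2)
Line 3: ['program'] (min_width=7, slack=6)
Line 4: ['laboratory'] (min_width=10, slack=3)
Line 5: ['brick'] (min_width=5, slack=8)
Line 6: ['festival'] (min_width=8, slack=5)
Line 7: ['sound'] (min_width=5, slack=8)
Line 8: ['language'] (min_width=8, slack=5)
Line 9: ['chapter'] (min_width=7, slack=6)
Line 10: ['lightbulb', 'top'] (min_width=13, slack=0)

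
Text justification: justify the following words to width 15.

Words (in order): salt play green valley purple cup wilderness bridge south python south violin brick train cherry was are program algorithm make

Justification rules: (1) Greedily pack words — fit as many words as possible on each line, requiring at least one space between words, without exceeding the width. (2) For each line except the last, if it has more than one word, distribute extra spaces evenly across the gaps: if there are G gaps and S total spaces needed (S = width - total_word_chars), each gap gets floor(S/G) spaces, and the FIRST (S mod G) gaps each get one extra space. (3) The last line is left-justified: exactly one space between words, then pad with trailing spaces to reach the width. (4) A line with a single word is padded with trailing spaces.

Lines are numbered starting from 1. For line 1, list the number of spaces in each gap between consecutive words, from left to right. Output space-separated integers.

Line 1: ['salt', 'play', 'green'] (min_width=15, slack=0)
Line 2: ['valley', 'purple'] (min_width=13, slack=2)
Line 3: ['cup', 'wilderness'] (min_width=14, slack=1)
Line 4: ['bridge', 'south'] (min_width=12, slack=3)
Line 5: ['python', 'south'] (min_width=12, slack=3)
Line 6: ['violin', 'brick'] (min_width=12, slack=3)
Line 7: ['train', 'cherry'] (min_width=12, slack=3)
Line 8: ['was', 'are', 'program'] (min_width=15, slack=0)
Line 9: ['algorithm', 'make'] (min_width=14, slack=1)

Answer: 1 1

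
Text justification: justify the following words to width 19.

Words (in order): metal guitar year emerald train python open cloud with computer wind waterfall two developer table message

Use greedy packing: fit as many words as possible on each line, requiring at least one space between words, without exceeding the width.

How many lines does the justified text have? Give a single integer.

Line 1: ['metal', 'guitar', 'year'] (min_width=17, slack=2)
Line 2: ['emerald', 'train'] (min_width=13, slack=6)
Line 3: ['python', 'open', 'cloud'] (min_width=17, slack=2)
Line 4: ['with', 'computer', 'wind'] (min_width=18, slack=1)
Line 5: ['waterfall', 'two'] (min_width=13, slack=6)
Line 6: ['developer', 'table'] (min_width=15, slack=4)
Line 7: ['message'] (min_width=7, slack=12)
Total lines: 7

Answer: 7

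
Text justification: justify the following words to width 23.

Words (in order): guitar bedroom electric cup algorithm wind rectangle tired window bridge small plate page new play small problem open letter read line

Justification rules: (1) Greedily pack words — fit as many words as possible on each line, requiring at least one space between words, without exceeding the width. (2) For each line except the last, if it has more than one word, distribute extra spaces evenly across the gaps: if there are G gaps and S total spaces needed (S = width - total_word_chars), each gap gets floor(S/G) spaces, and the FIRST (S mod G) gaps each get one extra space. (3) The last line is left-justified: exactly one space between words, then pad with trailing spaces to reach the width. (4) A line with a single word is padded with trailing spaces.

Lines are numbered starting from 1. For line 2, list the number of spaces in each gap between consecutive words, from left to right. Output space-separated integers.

Line 1: ['guitar', 'bedroom', 'electric'] (min_width=23, slack=0)
Line 2: ['cup', 'algorithm', 'wind'] (min_width=18, slack=5)
Line 3: ['rectangle', 'tired', 'window'] (min_width=22, slack=1)
Line 4: ['bridge', 'small', 'plate', 'page'] (min_width=23, slack=0)
Line 5: ['new', 'play', 'small', 'problem'] (min_width=22, slack=1)
Line 6: ['open', 'letter', 'read', 'line'] (min_width=21, slack=2)

Answer: 4 3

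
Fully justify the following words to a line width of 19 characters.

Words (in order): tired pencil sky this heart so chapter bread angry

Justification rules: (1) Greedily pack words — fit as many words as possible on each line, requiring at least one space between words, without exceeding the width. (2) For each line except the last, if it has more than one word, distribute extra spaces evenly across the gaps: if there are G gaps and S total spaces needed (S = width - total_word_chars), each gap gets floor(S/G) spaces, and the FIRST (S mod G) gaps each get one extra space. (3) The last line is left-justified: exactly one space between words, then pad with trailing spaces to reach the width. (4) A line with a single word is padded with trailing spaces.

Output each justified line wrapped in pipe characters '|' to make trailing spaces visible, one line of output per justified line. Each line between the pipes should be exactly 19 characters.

Line 1: ['tired', 'pencil', 'sky'] (min_width=16, slack=3)
Line 2: ['this', 'heart', 'so'] (min_width=13, slack=6)
Line 3: ['chapter', 'bread', 'angry'] (min_width=19, slack=0)

Answer: |tired   pencil  sky|
|this    heart    so|
|chapter bread angry|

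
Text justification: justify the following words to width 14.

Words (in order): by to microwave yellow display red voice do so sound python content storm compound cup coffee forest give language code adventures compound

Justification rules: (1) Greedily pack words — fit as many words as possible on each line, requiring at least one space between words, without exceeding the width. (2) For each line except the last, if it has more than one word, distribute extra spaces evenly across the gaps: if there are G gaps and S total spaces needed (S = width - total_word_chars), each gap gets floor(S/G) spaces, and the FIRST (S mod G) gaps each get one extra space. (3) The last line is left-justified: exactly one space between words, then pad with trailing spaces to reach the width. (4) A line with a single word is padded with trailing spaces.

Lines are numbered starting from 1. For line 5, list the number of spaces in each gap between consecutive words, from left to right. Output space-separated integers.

Answer: 7

Derivation:
Line 1: ['by', 'to'] (min_width=5, slack=9)
Line 2: ['microwave'] (min_width=9, slack=5)
Line 3: ['yellow', 'display'] (min_width=14, slack=0)
Line 4: ['red', 'voice', 'do'] (min_width=12, slack=2)
Line 5: ['so', 'sound'] (min_width=8, slack=6)
Line 6: ['python', 'content'] (min_width=14, slack=0)
Line 7: ['storm', 'compound'] (min_width=14, slack=0)
Line 8: ['cup', 'coffee'] (min_width=10, slack=4)
Line 9: ['forest', 'give'] (min_width=11, slack=3)
Line 10: ['language', 'code'] (min_width=13, slack=1)
Line 11: ['adventures'] (min_width=10, slack=4)
Line 12: ['compound'] (min_width=8, slack=6)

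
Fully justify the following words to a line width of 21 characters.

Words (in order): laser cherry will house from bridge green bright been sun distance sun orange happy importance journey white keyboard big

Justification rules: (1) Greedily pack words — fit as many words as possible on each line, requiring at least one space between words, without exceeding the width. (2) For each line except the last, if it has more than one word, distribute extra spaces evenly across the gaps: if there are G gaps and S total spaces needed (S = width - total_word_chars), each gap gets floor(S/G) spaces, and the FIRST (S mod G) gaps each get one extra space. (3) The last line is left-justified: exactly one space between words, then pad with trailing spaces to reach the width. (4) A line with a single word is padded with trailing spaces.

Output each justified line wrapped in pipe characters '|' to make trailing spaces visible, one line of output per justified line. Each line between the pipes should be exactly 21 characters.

Line 1: ['laser', 'cherry', 'will'] (min_width=17, slack=4)
Line 2: ['house', 'from', 'bridge'] (min_width=17, slack=4)
Line 3: ['green', 'bright', 'been', 'sun'] (min_width=21, slack=0)
Line 4: ['distance', 'sun', 'orange'] (min_width=19, slack=2)
Line 5: ['happy', 'importance'] (min_width=16, slack=5)
Line 6: ['journey', 'white'] (min_width=13, slack=8)
Line 7: ['keyboard', 'big'] (min_width=12, slack=9)

Answer: |laser   cherry   will|
|house   from   bridge|
|green bright been sun|
|distance  sun  orange|
|happy      importance|
|journey         white|
|keyboard big         |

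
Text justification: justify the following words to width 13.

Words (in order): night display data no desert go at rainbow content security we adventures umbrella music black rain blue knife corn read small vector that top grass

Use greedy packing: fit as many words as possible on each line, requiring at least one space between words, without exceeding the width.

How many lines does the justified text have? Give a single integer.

Answer: 14

Derivation:
Line 1: ['night', 'display'] (min_width=13, slack=0)
Line 2: ['data', 'no'] (min_width=7, slack=6)
Line 3: ['desert', 'go', 'at'] (min_width=12, slack=1)
Line 4: ['rainbow'] (min_width=7, slack=6)
Line 5: ['content'] (min_width=7, slack=6)
Line 6: ['security', 'we'] (min_width=11, slack=2)
Line 7: ['adventures'] (min_width=10, slack=3)
Line 8: ['umbrella'] (min_width=8, slack=5)
Line 9: ['music', 'black'] (min_width=11, slack=2)
Line 10: ['rain', 'blue'] (min_width=9, slack=4)
Line 11: ['knife', 'corn'] (min_width=10, slack=3)
Line 12: ['read', 'small'] (min_width=10, slack=3)
Line 13: ['vector', 'that'] (min_width=11, slack=2)
Line 14: ['top', 'grass'] (min_width=9, slack=4)
Total lines: 14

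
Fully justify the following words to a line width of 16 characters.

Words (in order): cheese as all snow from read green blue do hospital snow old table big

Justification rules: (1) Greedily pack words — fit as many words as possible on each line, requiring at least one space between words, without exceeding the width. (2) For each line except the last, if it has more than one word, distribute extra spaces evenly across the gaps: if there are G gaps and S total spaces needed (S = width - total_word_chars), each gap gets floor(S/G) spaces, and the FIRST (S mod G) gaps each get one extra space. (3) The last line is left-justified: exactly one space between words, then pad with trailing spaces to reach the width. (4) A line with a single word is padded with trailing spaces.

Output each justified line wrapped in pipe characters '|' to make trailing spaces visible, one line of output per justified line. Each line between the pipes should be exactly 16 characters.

Line 1: ['cheese', 'as', 'all'] (min_width=13, slack=3)
Line 2: ['snow', 'from', 'read'] (min_width=14, slack=2)
Line 3: ['green', 'blue', 'do'] (min_width=13, slack=3)
Line 4: ['hospital', 'snow'] (min_width=13, slack=3)
Line 5: ['old', 'table', 'big'] (min_width=13, slack=3)

Answer: |cheese   as  all|
|snow  from  read|
|green   blue  do|
|hospital    snow|
|old table big   |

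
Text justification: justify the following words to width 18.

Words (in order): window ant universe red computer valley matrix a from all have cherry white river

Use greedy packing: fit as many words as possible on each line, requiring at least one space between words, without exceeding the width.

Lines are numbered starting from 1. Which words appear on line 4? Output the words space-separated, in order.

Answer: matrix a from all

Derivation:
Line 1: ['window', 'ant'] (min_width=10, slack=8)
Line 2: ['universe', 'red'] (min_width=12, slack=6)
Line 3: ['computer', 'valley'] (min_width=15, slack=3)
Line 4: ['matrix', 'a', 'from', 'all'] (min_width=17, slack=1)
Line 5: ['have', 'cherry', 'white'] (min_width=17, slack=1)
Line 6: ['river'] (min_width=5, slack=13)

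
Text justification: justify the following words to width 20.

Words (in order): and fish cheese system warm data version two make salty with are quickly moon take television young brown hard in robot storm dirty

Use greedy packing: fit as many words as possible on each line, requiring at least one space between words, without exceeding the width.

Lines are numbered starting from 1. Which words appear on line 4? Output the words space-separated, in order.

Line 1: ['and', 'fish', 'cheese'] (min_width=15, slack=5)
Line 2: ['system', 'warm', 'data'] (min_width=16, slack=4)
Line 3: ['version', 'two', 'make'] (min_width=16, slack=4)
Line 4: ['salty', 'with', 'are'] (min_width=14, slack=6)
Line 5: ['quickly', 'moon', 'take'] (min_width=17, slack=3)
Line 6: ['television', 'young'] (min_width=16, slack=4)
Line 7: ['brown', 'hard', 'in', 'robot'] (min_width=19, slack=1)
Line 8: ['storm', 'dirty'] (min_width=11, slack=9)

Answer: salty with are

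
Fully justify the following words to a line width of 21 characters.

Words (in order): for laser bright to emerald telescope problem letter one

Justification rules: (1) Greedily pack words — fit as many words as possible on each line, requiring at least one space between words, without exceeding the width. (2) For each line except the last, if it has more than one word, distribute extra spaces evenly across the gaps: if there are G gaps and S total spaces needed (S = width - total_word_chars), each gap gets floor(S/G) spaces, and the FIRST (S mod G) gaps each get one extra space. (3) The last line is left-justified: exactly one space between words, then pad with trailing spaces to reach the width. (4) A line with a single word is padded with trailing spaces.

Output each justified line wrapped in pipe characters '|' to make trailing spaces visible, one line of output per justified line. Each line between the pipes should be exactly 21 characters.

Answer: |for  laser  bright to|
|emerald     telescope|
|problem letter one   |

Derivation:
Line 1: ['for', 'laser', 'bright', 'to'] (min_width=19, slack=2)
Line 2: ['emerald', 'telescope'] (min_width=17, slack=4)
Line 3: ['problem', 'letter', 'one'] (min_width=18, slack=3)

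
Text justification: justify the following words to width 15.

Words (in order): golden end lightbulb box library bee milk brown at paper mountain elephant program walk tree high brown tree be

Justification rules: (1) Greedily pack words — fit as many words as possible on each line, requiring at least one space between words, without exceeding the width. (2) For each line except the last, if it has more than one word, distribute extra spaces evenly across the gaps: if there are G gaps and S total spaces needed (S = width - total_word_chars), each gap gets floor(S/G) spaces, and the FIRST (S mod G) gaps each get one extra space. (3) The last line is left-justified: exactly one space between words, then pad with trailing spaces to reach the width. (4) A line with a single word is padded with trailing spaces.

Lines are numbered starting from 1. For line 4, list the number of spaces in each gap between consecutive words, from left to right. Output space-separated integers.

Answer: 2 2

Derivation:
Line 1: ['golden', 'end'] (min_width=10, slack=5)
Line 2: ['lightbulb', 'box'] (min_width=13, slack=2)
Line 3: ['library', 'bee'] (min_width=11, slack=4)
Line 4: ['milk', 'brown', 'at'] (min_width=13, slack=2)
Line 5: ['paper', 'mountain'] (min_width=14, slack=1)
Line 6: ['elephant'] (min_width=8, slack=7)
Line 7: ['program', 'walk'] (min_width=12, slack=3)
Line 8: ['tree', 'high', 'brown'] (min_width=15, slack=0)
Line 9: ['tree', 'be'] (min_width=7, slack=8)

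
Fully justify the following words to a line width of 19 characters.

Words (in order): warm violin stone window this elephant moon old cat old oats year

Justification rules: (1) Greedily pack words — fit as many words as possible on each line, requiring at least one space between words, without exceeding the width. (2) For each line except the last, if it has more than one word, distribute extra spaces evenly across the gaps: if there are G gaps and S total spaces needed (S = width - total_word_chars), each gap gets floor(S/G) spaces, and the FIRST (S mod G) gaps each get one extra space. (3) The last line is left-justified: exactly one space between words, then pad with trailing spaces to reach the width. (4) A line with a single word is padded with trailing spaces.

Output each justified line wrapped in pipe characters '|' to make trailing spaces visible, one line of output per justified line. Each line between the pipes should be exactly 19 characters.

Answer: |warm  violin  stone|
|window         this|
|elephant  moon  old|
|cat old oats year  |

Derivation:
Line 1: ['warm', 'violin', 'stone'] (min_width=17, slack=2)
Line 2: ['window', 'this'] (min_width=11, slack=8)
Line 3: ['elephant', 'moon', 'old'] (min_width=17, slack=2)
Line 4: ['cat', 'old', 'oats', 'year'] (min_width=17, slack=2)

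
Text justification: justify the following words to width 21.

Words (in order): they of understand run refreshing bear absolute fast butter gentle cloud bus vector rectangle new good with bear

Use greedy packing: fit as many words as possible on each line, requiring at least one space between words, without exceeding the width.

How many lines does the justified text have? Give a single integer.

Line 1: ['they', 'of', 'understand'] (min_width=18, slack=3)
Line 2: ['run', 'refreshing', 'bear'] (min_width=19, slack=2)
Line 3: ['absolute', 'fast', 'butter'] (min_width=20, slack=1)
Line 4: ['gentle', 'cloud', 'bus'] (min_width=16, slack=5)
Line 5: ['vector', 'rectangle', 'new'] (min_width=20, slack=1)
Line 6: ['good', 'with', 'bear'] (min_width=14, slack=7)
Total lines: 6

Answer: 6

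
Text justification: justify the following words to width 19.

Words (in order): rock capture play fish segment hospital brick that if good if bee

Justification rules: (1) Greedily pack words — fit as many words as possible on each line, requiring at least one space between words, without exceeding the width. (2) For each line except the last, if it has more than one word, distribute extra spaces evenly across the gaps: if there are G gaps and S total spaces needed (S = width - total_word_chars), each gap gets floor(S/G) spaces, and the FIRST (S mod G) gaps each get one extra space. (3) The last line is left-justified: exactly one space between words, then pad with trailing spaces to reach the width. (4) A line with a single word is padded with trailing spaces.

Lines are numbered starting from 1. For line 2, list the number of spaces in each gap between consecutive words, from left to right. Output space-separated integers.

Answer: 8

Derivation:
Line 1: ['rock', 'capture', 'play'] (min_width=17, slack=2)
Line 2: ['fish', 'segment'] (min_width=12, slack=7)
Line 3: ['hospital', 'brick', 'that'] (min_width=19, slack=0)
Line 4: ['if', 'good', 'if', 'bee'] (min_width=14, slack=5)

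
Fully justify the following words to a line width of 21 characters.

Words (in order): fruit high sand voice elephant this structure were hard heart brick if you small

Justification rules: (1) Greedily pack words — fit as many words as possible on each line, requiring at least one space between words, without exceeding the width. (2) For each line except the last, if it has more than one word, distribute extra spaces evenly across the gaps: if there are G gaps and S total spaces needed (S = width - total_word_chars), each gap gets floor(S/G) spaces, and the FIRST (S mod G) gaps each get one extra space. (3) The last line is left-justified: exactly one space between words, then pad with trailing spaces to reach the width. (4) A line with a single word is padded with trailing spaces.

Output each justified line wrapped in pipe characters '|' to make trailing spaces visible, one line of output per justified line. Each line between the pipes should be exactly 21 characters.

Line 1: ['fruit', 'high', 'sand', 'voice'] (min_width=21, slack=0)
Line 2: ['elephant', 'this'] (min_width=13, slack=8)
Line 3: ['structure', 'were', 'hard'] (min_width=19, slack=2)
Line 4: ['heart', 'brick', 'if', 'you'] (min_width=18, slack=3)
Line 5: ['small'] (min_width=5, slack=16)

Answer: |fruit high sand voice|
|elephant         this|
|structure  were  hard|
|heart  brick  if  you|
|small                |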